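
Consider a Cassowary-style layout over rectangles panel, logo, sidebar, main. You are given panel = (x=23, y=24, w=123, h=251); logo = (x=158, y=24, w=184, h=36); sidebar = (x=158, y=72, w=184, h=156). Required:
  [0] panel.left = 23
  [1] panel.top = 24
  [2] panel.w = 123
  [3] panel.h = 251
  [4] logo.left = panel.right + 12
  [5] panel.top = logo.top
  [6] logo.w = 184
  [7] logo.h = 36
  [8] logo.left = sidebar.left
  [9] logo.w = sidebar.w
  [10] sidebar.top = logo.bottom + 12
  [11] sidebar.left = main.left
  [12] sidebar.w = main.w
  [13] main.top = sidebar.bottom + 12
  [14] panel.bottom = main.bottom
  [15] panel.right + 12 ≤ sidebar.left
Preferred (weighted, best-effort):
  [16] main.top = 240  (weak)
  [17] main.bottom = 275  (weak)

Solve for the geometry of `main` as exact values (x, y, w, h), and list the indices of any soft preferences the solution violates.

1. main.x = 158  [sidebar.left = main.left]
2. main.w = 184  [sidebar.w = main.w]
3. main.y = 240  [main.top = sidebar.bottom + 12]
4. main.h = 35  [panel.bottom = main.bottom]

main = (x=158, y=240, w=184, h=35)
violated soft preferences: none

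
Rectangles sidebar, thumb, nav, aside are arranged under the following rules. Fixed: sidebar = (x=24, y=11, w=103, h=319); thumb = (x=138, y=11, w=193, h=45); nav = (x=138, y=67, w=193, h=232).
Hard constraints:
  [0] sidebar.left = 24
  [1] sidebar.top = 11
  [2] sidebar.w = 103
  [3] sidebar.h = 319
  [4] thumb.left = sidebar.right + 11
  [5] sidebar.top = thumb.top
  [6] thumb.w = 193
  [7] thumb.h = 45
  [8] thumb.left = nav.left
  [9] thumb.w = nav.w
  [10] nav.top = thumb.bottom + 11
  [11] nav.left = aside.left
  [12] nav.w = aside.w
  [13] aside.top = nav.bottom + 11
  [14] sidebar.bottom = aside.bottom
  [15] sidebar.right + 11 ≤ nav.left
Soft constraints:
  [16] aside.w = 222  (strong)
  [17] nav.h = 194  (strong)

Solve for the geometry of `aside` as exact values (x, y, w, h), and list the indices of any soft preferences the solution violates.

1. aside.x = 138  [nav.left = aside.left]
2. aside.w = 193  [nav.w = aside.w]
3. aside.y = 310  [aside.top = nav.bottom + 11]
4. aside.h = 20  [sidebar.bottom = aside.bottom]

aside = (x=138, y=310, w=193, h=20)
violated soft preferences: 16, 17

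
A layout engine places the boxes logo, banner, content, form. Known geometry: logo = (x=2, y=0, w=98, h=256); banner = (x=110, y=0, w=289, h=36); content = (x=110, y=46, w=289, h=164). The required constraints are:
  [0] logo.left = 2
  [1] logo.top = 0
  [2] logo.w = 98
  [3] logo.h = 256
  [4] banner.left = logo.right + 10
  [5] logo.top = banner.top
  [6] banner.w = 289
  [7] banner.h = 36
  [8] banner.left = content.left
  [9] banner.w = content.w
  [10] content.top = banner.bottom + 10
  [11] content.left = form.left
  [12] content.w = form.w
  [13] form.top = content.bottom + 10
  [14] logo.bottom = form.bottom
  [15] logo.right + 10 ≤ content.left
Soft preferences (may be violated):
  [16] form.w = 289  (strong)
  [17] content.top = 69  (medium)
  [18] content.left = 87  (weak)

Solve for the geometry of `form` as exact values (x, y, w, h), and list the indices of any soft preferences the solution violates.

1. form.x = 110  [content.left = form.left]
2. form.w = 289  [content.w = form.w]
3. form.y = 220  [form.top = content.bottom + 10]
4. form.h = 36  [logo.bottom = form.bottom]

form = (x=110, y=220, w=289, h=36)
violated soft preferences: 17, 18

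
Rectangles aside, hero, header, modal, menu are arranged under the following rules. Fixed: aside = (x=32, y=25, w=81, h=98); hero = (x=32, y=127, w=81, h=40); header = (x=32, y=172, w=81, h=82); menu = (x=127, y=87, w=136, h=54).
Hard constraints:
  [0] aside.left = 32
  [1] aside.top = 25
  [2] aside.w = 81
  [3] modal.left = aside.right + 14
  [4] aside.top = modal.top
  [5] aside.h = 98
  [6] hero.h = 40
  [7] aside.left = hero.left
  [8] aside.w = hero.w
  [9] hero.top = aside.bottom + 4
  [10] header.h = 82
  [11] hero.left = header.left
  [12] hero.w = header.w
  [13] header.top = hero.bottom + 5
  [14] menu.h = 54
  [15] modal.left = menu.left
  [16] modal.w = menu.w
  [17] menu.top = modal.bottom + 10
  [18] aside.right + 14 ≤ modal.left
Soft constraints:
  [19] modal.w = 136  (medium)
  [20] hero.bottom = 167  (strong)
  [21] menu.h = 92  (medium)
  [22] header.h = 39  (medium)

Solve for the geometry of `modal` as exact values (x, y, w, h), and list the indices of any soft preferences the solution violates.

modal = (x=127, y=25, w=136, h=52)
violated soft preferences: 21, 22

1. modal.x = 127  [modal.left = aside.right + 14]
2. modal.y = 25  [aside.top = modal.top]
3. modal.w = 136  [modal.w = menu.w]
4. modal.h = 52  [menu.top = modal.bottom + 10]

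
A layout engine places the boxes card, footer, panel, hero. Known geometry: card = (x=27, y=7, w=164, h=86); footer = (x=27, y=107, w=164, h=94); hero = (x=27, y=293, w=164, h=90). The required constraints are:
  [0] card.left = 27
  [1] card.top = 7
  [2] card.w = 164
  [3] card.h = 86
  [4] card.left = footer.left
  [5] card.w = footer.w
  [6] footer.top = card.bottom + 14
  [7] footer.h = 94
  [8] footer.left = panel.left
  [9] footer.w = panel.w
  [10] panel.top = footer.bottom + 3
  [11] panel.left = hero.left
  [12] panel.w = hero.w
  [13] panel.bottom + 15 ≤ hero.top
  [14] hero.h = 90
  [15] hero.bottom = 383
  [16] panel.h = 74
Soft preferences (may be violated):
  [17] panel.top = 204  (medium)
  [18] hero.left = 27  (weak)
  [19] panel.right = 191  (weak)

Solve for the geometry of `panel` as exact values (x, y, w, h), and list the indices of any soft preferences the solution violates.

1. panel.x = 27  [footer.left = panel.left]
2. panel.w = 164  [footer.w = panel.w]
3. panel.y = 204  [panel.top = footer.bottom + 3]
4. panel.h = 74  [panel.h = 74]

panel = (x=27, y=204, w=164, h=74)
violated soft preferences: none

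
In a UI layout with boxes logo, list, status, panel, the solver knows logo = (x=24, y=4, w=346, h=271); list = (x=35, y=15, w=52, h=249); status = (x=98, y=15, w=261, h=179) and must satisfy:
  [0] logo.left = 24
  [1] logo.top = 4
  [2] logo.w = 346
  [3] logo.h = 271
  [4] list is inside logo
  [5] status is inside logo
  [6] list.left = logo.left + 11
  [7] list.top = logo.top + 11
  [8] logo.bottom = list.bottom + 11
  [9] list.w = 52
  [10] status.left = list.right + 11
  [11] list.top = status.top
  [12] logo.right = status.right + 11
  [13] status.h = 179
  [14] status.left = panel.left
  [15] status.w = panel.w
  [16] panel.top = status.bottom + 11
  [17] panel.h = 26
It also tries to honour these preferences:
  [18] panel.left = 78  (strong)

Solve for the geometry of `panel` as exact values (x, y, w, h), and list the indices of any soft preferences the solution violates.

1. panel.x = 98  [status.left = panel.left]
2. panel.w = 261  [status.w = panel.w]
3. panel.y = 205  [panel.top = status.bottom + 11]
4. panel.h = 26  [panel.h = 26]

panel = (x=98, y=205, w=261, h=26)
violated soft preferences: 18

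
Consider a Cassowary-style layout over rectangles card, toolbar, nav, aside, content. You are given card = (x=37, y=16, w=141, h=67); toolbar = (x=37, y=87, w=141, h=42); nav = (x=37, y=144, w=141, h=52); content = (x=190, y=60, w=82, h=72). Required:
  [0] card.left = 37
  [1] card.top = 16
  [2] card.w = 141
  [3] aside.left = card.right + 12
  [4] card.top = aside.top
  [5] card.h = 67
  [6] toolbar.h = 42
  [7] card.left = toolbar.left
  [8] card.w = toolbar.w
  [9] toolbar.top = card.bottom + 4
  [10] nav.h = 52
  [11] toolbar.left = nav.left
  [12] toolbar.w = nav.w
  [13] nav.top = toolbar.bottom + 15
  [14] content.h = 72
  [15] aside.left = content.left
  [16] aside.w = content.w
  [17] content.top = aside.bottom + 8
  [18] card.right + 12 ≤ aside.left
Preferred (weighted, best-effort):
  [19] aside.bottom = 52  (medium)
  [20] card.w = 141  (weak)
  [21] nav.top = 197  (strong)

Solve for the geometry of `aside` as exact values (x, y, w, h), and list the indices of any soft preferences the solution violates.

1. aside.x = 190  [aside.left = card.right + 12]
2. aside.y = 16  [card.top = aside.top]
3. aside.w = 82  [aside.w = content.w]
4. aside.h = 36  [content.top = aside.bottom + 8]

aside = (x=190, y=16, w=82, h=36)
violated soft preferences: 21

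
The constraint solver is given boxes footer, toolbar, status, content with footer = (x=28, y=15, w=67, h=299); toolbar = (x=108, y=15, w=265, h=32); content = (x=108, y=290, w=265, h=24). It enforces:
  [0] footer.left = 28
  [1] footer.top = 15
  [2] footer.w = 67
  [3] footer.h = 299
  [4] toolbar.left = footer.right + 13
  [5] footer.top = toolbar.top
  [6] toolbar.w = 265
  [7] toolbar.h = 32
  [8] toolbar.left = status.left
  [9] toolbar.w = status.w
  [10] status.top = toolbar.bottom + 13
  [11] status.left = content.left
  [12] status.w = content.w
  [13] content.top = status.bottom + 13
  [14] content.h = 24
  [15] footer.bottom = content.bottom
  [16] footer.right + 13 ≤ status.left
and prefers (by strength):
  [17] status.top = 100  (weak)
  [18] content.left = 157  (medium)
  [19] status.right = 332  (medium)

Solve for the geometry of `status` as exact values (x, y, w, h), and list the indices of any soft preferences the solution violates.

1. status.x = 108  [toolbar.left = status.left]
2. status.w = 265  [toolbar.w = status.w]
3. status.y = 60  [status.top = toolbar.bottom + 13]
4. status.h = 217  [content.top = status.bottom + 13]

status = (x=108, y=60, w=265, h=217)
violated soft preferences: 17, 18, 19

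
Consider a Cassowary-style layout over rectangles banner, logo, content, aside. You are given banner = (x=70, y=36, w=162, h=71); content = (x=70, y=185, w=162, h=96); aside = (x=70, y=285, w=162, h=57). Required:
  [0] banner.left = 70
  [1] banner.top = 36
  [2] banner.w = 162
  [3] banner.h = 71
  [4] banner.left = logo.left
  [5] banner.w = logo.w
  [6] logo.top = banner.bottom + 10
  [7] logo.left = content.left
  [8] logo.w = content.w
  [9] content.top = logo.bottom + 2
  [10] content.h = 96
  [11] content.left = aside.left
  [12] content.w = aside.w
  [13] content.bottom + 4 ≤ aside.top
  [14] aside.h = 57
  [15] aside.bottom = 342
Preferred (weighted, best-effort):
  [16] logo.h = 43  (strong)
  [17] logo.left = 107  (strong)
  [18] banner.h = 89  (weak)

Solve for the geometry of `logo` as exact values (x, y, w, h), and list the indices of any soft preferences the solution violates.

1. logo.x = 70  [banner.left = logo.left]
2. logo.w = 162  [banner.w = logo.w]
3. logo.y = 117  [logo.top = banner.bottom + 10]
4. logo.h = 66  [content.top = logo.bottom + 2]

logo = (x=70, y=117, w=162, h=66)
violated soft preferences: 16, 17, 18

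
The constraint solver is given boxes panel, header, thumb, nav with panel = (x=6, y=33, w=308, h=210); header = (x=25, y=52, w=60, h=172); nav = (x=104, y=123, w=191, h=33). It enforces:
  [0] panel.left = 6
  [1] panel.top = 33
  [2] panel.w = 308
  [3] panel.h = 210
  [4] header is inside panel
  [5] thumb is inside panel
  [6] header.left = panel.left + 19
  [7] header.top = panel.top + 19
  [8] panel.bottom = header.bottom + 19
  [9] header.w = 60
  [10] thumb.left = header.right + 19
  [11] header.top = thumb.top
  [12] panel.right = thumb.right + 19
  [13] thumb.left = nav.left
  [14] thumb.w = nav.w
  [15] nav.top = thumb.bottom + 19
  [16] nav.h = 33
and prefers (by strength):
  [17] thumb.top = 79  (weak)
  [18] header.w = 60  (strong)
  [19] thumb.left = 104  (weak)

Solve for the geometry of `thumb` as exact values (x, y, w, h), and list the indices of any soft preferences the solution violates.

thumb = (x=104, y=52, w=191, h=52)
violated soft preferences: 17

1. thumb.x = 104  [thumb.left = header.right + 19]
2. thumb.y = 52  [header.top = thumb.top]
3. thumb.w = 191  [panel.right = thumb.right + 19]
4. thumb.h = 52  [nav.top = thumb.bottom + 19]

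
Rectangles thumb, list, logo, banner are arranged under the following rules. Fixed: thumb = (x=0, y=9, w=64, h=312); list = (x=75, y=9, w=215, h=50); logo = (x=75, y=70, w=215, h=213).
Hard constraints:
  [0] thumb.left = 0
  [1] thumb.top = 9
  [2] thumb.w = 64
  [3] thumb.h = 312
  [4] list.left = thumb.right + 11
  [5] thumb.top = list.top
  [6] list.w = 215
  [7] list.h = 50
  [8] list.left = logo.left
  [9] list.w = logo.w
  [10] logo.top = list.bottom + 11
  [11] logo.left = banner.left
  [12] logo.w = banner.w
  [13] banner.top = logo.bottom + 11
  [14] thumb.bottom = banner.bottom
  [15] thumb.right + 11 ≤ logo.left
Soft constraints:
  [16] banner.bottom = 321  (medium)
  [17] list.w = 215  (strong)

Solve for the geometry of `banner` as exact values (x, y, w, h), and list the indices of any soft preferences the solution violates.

banner = (x=75, y=294, w=215, h=27)
violated soft preferences: none

1. banner.x = 75  [logo.left = banner.left]
2. banner.w = 215  [logo.w = banner.w]
3. banner.y = 294  [banner.top = logo.bottom + 11]
4. banner.h = 27  [thumb.bottom = banner.bottom]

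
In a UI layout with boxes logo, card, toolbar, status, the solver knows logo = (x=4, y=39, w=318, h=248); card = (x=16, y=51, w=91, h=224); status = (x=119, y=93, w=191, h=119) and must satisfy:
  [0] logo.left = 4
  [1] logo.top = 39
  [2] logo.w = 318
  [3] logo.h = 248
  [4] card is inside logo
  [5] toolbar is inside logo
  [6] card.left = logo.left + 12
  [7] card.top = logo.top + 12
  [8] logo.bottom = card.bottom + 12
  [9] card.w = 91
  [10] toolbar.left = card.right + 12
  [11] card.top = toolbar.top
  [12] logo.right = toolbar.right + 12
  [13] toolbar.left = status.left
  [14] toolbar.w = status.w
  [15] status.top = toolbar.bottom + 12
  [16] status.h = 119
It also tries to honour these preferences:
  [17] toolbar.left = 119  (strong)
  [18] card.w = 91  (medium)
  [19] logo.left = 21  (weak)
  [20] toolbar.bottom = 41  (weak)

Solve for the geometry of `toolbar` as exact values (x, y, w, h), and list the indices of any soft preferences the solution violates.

1. toolbar.x = 119  [toolbar.left = card.right + 12]
2. toolbar.y = 51  [card.top = toolbar.top]
3. toolbar.w = 191  [logo.right = toolbar.right + 12]
4. toolbar.h = 30  [status.top = toolbar.bottom + 12]

toolbar = (x=119, y=51, w=191, h=30)
violated soft preferences: 19, 20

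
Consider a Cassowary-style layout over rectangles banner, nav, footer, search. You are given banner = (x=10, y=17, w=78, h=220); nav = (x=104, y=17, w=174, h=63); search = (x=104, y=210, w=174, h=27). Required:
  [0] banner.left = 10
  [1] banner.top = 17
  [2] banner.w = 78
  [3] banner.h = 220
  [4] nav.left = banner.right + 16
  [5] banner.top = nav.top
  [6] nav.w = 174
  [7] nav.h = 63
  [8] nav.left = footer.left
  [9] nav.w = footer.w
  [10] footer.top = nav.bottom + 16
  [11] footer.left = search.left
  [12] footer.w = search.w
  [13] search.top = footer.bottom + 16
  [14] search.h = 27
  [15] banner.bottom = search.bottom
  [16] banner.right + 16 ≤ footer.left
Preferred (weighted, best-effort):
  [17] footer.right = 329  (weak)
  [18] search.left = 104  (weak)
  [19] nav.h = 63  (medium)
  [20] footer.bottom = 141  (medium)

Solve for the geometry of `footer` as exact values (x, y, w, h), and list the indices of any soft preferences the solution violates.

1. footer.x = 104  [nav.left = footer.left]
2. footer.w = 174  [nav.w = footer.w]
3. footer.y = 96  [footer.top = nav.bottom + 16]
4. footer.h = 98  [search.top = footer.bottom + 16]

footer = (x=104, y=96, w=174, h=98)
violated soft preferences: 17, 20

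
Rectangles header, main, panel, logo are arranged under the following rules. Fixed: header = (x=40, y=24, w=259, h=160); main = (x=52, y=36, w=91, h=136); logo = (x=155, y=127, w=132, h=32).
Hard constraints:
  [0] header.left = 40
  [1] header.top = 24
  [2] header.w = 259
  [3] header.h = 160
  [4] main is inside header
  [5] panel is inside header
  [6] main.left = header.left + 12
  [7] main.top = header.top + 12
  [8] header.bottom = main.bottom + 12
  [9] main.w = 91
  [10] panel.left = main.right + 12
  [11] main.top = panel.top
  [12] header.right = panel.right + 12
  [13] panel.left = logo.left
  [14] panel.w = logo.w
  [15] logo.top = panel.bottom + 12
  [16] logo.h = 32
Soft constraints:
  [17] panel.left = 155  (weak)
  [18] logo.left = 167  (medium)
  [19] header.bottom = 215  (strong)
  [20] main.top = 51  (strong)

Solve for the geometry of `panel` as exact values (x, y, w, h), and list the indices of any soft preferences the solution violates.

panel = (x=155, y=36, w=132, h=79)
violated soft preferences: 18, 19, 20

1. panel.x = 155  [panel.left = main.right + 12]
2. panel.y = 36  [main.top = panel.top]
3. panel.w = 132  [header.right = panel.right + 12]
4. panel.h = 79  [logo.top = panel.bottom + 12]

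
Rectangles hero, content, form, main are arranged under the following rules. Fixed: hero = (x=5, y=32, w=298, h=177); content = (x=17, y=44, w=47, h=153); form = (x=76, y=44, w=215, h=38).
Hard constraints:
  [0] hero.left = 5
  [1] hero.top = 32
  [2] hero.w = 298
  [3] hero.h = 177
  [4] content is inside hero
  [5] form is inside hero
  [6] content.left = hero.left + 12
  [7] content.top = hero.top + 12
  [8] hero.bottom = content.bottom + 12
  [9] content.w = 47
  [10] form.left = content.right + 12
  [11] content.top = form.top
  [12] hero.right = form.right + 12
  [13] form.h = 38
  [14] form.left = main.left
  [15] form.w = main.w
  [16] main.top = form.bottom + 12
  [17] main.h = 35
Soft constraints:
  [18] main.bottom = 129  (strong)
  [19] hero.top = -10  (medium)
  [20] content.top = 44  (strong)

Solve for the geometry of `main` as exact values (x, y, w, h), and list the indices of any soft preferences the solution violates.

main = (x=76, y=94, w=215, h=35)
violated soft preferences: 19

1. main.x = 76  [form.left = main.left]
2. main.w = 215  [form.w = main.w]
3. main.y = 94  [main.top = form.bottom + 12]
4. main.h = 35  [main.h = 35]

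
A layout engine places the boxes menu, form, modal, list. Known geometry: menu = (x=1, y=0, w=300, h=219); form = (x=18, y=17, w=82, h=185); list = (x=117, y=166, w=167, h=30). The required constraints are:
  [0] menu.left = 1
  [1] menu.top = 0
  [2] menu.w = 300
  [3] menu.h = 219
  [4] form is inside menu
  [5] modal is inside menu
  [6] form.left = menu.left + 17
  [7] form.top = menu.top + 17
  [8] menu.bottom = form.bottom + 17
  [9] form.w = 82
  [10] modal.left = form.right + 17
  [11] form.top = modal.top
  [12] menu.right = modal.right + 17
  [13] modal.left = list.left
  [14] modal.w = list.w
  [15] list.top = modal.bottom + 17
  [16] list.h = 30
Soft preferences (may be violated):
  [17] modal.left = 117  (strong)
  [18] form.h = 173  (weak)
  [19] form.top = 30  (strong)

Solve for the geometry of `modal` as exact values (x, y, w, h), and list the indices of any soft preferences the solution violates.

1. modal.x = 117  [modal.left = form.right + 17]
2. modal.y = 17  [form.top = modal.top]
3. modal.w = 167  [menu.right = modal.right + 17]
4. modal.h = 132  [list.top = modal.bottom + 17]

modal = (x=117, y=17, w=167, h=132)
violated soft preferences: 18, 19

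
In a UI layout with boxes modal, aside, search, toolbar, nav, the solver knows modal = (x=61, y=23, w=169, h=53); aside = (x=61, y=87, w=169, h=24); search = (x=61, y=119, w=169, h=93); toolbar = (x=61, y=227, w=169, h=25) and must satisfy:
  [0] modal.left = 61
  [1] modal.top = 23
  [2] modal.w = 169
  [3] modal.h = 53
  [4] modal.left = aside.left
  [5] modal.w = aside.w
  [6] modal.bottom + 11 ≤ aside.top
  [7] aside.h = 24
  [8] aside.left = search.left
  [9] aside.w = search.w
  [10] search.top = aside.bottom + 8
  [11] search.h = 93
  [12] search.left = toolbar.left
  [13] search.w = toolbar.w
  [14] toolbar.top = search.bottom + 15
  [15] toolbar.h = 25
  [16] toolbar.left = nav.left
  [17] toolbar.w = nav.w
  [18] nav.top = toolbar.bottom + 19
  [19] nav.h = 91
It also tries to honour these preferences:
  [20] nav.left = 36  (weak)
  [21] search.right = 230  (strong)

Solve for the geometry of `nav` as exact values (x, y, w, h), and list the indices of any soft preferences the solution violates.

1. nav.x = 61  [toolbar.left = nav.left]
2. nav.w = 169  [toolbar.w = nav.w]
3. nav.y = 271  [nav.top = toolbar.bottom + 19]
4. nav.h = 91  [nav.h = 91]

nav = (x=61, y=271, w=169, h=91)
violated soft preferences: 20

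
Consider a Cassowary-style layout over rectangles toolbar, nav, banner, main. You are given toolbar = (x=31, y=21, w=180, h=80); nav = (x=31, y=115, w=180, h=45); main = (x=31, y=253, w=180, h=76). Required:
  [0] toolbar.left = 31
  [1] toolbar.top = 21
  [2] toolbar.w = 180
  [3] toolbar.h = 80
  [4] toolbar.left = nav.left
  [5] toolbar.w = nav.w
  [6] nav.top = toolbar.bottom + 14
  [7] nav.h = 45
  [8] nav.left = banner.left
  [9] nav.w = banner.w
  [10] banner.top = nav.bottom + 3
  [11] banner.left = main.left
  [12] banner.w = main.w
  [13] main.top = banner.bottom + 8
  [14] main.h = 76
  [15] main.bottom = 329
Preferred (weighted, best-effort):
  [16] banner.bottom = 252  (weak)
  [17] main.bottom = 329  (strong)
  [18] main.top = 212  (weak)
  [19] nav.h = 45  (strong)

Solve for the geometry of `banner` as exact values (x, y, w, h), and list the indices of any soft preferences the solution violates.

1. banner.x = 31  [nav.left = banner.left]
2. banner.w = 180  [nav.w = banner.w]
3. banner.y = 163  [banner.top = nav.bottom + 3]
4. banner.h = 82  [main.top = banner.bottom + 8]

banner = (x=31, y=163, w=180, h=82)
violated soft preferences: 16, 18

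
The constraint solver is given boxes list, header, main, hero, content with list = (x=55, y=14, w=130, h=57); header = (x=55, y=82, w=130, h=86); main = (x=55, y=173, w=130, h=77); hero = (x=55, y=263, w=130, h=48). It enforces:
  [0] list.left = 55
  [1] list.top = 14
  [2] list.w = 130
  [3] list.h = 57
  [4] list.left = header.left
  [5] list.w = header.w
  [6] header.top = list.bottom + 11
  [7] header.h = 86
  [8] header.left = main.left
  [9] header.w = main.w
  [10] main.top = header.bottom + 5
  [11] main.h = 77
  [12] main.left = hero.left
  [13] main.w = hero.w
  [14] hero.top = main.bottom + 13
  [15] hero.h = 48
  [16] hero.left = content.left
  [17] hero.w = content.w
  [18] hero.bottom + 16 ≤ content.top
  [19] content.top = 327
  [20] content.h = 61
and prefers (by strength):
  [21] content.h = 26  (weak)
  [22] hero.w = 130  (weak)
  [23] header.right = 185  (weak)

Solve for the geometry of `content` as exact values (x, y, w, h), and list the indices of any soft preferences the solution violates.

1. content.x = 55  [hero.left = content.left]
2. content.w = 130  [hero.w = content.w]
3. content.y = 327  [content.top = 327]
4. content.h = 61  [content.h = 61]

content = (x=55, y=327, w=130, h=61)
violated soft preferences: 21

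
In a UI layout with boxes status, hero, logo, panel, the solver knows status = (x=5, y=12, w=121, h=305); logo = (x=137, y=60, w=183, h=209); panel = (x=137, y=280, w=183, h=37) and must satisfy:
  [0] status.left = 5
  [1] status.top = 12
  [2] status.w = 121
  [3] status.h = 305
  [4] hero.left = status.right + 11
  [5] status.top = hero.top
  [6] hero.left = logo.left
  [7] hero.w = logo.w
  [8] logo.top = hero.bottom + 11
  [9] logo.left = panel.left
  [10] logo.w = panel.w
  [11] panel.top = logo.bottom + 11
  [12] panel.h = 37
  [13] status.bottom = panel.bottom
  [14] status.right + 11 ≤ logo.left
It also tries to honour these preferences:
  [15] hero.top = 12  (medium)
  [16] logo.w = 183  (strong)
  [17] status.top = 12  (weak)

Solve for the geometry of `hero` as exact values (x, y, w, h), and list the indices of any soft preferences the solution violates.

hero = (x=137, y=12, w=183, h=37)
violated soft preferences: none

1. hero.x = 137  [hero.left = status.right + 11]
2. hero.y = 12  [status.top = hero.top]
3. hero.w = 183  [hero.w = logo.w]
4. hero.h = 37  [logo.top = hero.bottom + 11]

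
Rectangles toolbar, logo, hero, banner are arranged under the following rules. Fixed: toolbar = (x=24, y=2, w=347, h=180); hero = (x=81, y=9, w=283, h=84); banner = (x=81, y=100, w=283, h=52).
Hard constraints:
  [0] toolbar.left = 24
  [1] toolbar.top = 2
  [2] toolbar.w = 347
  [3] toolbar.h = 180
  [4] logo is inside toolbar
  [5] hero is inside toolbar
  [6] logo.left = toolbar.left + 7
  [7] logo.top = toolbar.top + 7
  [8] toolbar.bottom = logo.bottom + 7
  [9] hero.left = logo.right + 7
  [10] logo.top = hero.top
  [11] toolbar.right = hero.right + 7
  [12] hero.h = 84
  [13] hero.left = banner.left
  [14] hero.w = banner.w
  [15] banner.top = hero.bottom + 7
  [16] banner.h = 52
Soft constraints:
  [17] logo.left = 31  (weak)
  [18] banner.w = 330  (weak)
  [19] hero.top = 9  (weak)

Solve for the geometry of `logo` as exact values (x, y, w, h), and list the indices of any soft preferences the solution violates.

logo = (x=31, y=9, w=43, h=166)
violated soft preferences: 18

1. logo.x = 31  [logo.left = toolbar.left + 7]
2. logo.y = 9  [logo.top = toolbar.top + 7]
3. logo.h = 166  [toolbar.bottom = logo.bottom + 7]
4. logo.w = 43  [hero.left = logo.right + 7]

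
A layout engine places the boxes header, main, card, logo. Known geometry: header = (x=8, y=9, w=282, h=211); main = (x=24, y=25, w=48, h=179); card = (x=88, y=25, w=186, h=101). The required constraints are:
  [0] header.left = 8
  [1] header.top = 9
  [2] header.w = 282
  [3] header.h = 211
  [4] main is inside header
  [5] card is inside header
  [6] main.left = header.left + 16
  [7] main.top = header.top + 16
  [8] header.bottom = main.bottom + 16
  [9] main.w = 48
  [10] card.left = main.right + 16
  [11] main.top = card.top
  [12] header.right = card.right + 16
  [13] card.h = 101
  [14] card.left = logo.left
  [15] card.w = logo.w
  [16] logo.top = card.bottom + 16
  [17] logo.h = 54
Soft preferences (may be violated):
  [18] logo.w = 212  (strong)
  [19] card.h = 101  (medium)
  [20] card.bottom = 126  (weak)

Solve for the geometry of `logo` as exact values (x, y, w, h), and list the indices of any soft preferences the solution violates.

logo = (x=88, y=142, w=186, h=54)
violated soft preferences: 18

1. logo.x = 88  [card.left = logo.left]
2. logo.w = 186  [card.w = logo.w]
3. logo.y = 142  [logo.top = card.bottom + 16]
4. logo.h = 54  [logo.h = 54]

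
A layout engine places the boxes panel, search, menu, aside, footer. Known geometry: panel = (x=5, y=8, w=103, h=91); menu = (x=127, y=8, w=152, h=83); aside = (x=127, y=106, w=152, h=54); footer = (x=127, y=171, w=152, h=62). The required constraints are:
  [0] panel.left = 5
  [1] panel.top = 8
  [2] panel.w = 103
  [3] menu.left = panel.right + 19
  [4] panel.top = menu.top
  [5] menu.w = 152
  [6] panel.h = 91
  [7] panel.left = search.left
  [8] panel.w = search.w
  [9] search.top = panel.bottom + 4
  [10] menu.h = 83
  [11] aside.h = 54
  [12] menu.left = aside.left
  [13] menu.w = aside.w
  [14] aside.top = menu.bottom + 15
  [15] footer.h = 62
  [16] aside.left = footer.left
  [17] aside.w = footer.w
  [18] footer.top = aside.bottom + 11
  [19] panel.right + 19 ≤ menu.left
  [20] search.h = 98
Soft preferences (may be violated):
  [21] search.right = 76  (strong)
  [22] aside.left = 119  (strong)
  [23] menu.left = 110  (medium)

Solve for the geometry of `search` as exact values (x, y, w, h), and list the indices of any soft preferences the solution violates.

search = (x=5, y=103, w=103, h=98)
violated soft preferences: 21, 22, 23

1. search.x = 5  [panel.left = search.left]
2. search.w = 103  [panel.w = search.w]
3. search.y = 103  [search.top = panel.bottom + 4]
4. search.h = 98  [search.h = 98]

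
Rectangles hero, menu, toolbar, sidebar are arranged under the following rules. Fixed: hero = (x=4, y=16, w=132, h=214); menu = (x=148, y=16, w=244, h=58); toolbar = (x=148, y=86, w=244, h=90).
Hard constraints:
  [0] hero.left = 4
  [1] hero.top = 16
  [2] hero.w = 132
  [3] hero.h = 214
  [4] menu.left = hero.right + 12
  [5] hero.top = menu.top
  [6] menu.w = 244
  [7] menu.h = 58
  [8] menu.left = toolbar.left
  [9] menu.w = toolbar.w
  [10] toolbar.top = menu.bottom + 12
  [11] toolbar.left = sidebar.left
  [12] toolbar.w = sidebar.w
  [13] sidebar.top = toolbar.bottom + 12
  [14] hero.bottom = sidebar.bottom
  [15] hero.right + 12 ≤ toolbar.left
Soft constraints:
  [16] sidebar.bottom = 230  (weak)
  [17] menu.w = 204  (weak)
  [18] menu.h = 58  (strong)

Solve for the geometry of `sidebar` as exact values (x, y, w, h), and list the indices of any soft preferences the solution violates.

sidebar = (x=148, y=188, w=244, h=42)
violated soft preferences: 17

1. sidebar.x = 148  [toolbar.left = sidebar.left]
2. sidebar.w = 244  [toolbar.w = sidebar.w]
3. sidebar.y = 188  [sidebar.top = toolbar.bottom + 12]
4. sidebar.h = 42  [hero.bottom = sidebar.bottom]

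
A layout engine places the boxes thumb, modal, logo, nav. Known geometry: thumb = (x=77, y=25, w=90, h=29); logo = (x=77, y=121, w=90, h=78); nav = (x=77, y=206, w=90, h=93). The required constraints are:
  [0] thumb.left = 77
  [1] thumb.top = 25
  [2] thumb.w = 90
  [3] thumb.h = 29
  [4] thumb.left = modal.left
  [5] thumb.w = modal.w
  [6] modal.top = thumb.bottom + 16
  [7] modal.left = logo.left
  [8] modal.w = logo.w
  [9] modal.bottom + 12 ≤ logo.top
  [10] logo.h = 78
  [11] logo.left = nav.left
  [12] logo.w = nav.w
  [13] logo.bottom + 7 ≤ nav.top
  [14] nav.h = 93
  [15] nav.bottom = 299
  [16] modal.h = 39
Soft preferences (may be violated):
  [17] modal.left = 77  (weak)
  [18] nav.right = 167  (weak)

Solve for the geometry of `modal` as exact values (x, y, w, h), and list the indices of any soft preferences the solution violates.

modal = (x=77, y=70, w=90, h=39)
violated soft preferences: none

1. modal.x = 77  [thumb.left = modal.left]
2. modal.w = 90  [thumb.w = modal.w]
3. modal.y = 70  [modal.top = thumb.bottom + 16]
4. modal.h = 39  [modal.h = 39]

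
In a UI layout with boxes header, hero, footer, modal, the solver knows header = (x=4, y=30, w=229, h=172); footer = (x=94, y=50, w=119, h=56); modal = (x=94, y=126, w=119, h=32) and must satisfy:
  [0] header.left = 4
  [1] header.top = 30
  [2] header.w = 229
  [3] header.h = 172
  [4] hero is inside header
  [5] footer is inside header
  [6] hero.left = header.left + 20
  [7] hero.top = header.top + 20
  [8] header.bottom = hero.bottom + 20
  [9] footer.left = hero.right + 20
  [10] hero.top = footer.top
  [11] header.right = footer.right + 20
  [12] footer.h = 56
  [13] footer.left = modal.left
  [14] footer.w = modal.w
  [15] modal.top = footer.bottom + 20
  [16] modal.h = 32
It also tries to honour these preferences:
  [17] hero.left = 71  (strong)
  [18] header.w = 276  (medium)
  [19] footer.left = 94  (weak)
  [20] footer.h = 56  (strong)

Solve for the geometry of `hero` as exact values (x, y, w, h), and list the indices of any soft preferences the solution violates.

1. hero.x = 24  [hero.left = header.left + 20]
2. hero.y = 50  [hero.top = header.top + 20]
3. hero.h = 132  [header.bottom = hero.bottom + 20]
4. hero.w = 50  [footer.left = hero.right + 20]

hero = (x=24, y=50, w=50, h=132)
violated soft preferences: 17, 18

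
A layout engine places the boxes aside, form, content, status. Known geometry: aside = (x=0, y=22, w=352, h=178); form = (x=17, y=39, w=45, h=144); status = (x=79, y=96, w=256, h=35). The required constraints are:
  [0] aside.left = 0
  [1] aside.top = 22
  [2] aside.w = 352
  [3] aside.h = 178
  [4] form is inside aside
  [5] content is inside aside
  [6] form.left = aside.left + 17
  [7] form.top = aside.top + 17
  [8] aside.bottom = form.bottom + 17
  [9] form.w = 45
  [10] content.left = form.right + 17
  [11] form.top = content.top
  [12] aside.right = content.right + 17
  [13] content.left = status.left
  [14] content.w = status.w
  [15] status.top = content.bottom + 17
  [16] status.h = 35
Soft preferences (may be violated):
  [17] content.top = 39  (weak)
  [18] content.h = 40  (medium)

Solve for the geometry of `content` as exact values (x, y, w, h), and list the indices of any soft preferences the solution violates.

content = (x=79, y=39, w=256, h=40)
violated soft preferences: none

1. content.x = 79  [content.left = form.right + 17]
2. content.y = 39  [form.top = content.top]
3. content.w = 256  [aside.right = content.right + 17]
4. content.h = 40  [status.top = content.bottom + 17]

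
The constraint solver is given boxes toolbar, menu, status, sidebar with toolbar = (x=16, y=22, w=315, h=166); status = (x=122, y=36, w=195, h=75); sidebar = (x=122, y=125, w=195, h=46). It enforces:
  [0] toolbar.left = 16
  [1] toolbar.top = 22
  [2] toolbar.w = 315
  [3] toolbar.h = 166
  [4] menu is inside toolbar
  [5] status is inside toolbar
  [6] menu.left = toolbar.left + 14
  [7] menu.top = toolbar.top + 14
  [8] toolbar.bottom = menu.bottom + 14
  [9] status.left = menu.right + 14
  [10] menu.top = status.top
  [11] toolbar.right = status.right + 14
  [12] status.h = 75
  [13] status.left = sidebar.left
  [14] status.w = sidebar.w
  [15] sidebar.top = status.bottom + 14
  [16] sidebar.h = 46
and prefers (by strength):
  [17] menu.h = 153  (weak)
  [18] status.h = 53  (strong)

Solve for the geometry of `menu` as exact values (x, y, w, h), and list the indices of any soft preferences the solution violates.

menu = (x=30, y=36, w=78, h=138)
violated soft preferences: 17, 18

1. menu.x = 30  [menu.left = toolbar.left + 14]
2. menu.y = 36  [menu.top = toolbar.top + 14]
3. menu.h = 138  [toolbar.bottom = menu.bottom + 14]
4. menu.w = 78  [status.left = menu.right + 14]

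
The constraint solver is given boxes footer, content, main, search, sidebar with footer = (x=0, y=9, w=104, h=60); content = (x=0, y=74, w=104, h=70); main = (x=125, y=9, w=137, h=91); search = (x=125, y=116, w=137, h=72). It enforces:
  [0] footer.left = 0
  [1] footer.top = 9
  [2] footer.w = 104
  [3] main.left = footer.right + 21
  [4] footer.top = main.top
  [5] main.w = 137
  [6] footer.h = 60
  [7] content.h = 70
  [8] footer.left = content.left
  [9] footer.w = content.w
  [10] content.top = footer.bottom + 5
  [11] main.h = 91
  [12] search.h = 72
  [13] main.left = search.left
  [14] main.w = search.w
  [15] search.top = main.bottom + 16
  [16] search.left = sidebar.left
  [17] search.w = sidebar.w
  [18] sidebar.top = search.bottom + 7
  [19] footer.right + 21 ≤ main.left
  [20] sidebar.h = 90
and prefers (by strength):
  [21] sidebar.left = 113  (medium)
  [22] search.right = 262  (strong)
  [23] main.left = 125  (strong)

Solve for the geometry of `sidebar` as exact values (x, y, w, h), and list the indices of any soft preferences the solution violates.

1. sidebar.x = 125  [search.left = sidebar.left]
2. sidebar.w = 137  [search.w = sidebar.w]
3. sidebar.y = 195  [sidebar.top = search.bottom + 7]
4. sidebar.h = 90  [sidebar.h = 90]

sidebar = (x=125, y=195, w=137, h=90)
violated soft preferences: 21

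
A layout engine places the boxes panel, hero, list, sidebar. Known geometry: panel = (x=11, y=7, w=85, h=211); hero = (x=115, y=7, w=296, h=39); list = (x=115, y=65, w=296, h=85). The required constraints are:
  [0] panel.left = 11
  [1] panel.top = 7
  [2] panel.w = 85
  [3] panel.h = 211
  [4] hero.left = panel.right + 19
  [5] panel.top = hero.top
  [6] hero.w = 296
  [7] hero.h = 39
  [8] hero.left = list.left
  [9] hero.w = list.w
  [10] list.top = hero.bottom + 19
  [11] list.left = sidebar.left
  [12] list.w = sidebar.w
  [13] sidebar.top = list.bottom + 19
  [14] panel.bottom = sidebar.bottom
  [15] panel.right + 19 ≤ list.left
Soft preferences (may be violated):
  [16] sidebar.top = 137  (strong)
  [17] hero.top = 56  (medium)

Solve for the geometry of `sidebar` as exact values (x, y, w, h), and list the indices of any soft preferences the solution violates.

1. sidebar.x = 115  [list.left = sidebar.left]
2. sidebar.w = 296  [list.w = sidebar.w]
3. sidebar.y = 169  [sidebar.top = list.bottom + 19]
4. sidebar.h = 49  [panel.bottom = sidebar.bottom]

sidebar = (x=115, y=169, w=296, h=49)
violated soft preferences: 16, 17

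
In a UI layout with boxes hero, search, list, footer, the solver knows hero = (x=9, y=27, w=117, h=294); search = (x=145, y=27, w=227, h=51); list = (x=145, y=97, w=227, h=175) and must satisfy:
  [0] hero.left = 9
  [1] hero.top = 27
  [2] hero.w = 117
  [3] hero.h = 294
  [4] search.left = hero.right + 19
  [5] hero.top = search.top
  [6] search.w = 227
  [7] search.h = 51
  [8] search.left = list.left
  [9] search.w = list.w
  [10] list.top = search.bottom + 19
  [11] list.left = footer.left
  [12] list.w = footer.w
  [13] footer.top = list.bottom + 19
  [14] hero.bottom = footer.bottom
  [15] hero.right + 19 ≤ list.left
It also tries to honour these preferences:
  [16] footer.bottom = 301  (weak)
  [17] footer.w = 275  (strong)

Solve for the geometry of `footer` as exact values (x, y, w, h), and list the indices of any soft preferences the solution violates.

1. footer.x = 145  [list.left = footer.left]
2. footer.w = 227  [list.w = footer.w]
3. footer.y = 291  [footer.top = list.bottom + 19]
4. footer.h = 30  [hero.bottom = footer.bottom]

footer = (x=145, y=291, w=227, h=30)
violated soft preferences: 16, 17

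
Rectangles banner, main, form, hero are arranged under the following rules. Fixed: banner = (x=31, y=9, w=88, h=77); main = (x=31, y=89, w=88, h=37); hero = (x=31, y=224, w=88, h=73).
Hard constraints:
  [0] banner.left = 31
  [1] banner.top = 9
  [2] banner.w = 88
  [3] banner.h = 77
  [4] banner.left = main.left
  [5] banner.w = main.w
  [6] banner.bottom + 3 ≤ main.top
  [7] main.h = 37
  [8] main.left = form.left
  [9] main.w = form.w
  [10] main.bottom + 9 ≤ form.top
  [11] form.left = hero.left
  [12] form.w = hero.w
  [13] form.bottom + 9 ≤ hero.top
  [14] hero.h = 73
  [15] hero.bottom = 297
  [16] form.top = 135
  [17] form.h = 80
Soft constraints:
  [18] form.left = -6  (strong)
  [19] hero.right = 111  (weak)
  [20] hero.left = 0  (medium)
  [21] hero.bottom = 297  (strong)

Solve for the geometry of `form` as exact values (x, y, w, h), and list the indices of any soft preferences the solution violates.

1. form.x = 31  [main.left = form.left]
2. form.w = 88  [main.w = form.w]
3. form.y = 135  [form.top = 135]
4. form.h = 80  [form.h = 80]

form = (x=31, y=135, w=88, h=80)
violated soft preferences: 18, 19, 20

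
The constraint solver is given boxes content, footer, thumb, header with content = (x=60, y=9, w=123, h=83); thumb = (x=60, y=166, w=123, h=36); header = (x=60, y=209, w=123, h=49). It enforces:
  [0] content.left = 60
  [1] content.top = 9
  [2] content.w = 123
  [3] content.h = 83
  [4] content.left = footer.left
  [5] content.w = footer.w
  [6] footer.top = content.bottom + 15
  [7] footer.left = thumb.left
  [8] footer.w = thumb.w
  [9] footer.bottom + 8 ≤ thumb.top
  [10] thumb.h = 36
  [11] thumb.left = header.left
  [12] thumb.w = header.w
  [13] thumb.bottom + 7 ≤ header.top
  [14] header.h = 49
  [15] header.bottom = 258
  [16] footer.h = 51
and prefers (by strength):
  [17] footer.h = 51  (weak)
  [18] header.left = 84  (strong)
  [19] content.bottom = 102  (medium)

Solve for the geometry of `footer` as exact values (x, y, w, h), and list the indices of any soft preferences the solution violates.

1. footer.x = 60  [content.left = footer.left]
2. footer.w = 123  [content.w = footer.w]
3. footer.y = 107  [footer.top = content.bottom + 15]
4. footer.h = 51  [footer.h = 51]

footer = (x=60, y=107, w=123, h=51)
violated soft preferences: 18, 19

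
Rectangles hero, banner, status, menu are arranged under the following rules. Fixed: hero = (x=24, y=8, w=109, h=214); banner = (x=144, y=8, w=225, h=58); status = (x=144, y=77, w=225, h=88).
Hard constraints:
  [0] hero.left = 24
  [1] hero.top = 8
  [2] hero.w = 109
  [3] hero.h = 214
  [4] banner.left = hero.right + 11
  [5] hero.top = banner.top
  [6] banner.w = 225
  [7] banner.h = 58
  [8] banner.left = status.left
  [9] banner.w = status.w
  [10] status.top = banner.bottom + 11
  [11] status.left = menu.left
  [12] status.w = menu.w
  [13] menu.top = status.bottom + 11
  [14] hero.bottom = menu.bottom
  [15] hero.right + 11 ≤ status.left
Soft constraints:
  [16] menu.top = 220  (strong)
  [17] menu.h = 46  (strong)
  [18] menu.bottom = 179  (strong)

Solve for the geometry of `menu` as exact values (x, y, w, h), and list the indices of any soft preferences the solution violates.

menu = (x=144, y=176, w=225, h=46)
violated soft preferences: 16, 18

1. menu.x = 144  [status.left = menu.left]
2. menu.w = 225  [status.w = menu.w]
3. menu.y = 176  [menu.top = status.bottom + 11]
4. menu.h = 46  [hero.bottom = menu.bottom]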